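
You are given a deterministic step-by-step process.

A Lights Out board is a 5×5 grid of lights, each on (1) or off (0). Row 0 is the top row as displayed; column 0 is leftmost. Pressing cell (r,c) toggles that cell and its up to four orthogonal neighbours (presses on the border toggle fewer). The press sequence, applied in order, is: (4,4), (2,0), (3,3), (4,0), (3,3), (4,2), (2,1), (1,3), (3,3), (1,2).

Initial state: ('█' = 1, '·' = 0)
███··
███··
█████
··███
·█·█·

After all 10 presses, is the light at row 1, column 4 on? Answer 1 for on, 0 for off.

1

0) ███··
███··
█████
··███
·█·█·
1) ███··
███··
█████
··██·
·█··█
2) ███··
·██··
··███
█·██·
·█··█
3) ███··
·██··
··█·█
█···█
·█·██
4) ███··
·██··
··█·█
····█
█··██
5) ███··
·██··
··███
··██·
█···█
6) ███··
·██··
··███
···█·
█████
7) ███··
··█··
██·██
·█·█·
█████
8) ████·
···██
██··█
·█·█·
█████
9) ████·
···██
██·██
·██·█
███·█
10) ██·█·
·██·█
█████
·██·█
███·█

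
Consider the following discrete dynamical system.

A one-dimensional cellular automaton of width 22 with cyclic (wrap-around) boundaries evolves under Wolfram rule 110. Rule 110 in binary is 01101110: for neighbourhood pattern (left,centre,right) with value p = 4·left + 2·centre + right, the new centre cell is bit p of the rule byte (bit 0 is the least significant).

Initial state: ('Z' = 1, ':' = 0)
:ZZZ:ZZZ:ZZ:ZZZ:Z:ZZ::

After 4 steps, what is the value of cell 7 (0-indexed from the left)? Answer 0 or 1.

[0] :ZZZ:ZZZ:ZZ:ZZZ:Z:ZZ::
[1] ZZ:ZZZ:ZZZZZZ:ZZZZZZ::
[2] ZZZZ:ZZZ::::ZZZ::::Z:Z
[3] :::ZZZ:Z:::ZZ:Z:::ZZZZ
[4] ::ZZ:ZZZ::ZZZZZ::ZZ::Z

1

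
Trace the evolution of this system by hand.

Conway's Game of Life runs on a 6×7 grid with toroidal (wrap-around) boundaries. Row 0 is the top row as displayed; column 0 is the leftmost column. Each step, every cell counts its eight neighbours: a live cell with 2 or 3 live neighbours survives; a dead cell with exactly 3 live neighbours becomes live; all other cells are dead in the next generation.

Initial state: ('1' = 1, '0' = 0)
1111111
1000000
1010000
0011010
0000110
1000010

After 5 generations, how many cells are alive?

9

[0] 1111111
1000000
1010000
0011010
0000110
1000010
[1] 0011110
0000110
0011001
0111011
0001010
1010000
[2] 0110011
0000001
1100001
1100011
1001010
0110011
[3] 0110000
0010000
0100000
0010110
0000000
0001000
[4] 0111000
0010000
0111000
0000000
0001100
0010000
[5] 0101000
0000000
0111000
0000100
0001000
0100100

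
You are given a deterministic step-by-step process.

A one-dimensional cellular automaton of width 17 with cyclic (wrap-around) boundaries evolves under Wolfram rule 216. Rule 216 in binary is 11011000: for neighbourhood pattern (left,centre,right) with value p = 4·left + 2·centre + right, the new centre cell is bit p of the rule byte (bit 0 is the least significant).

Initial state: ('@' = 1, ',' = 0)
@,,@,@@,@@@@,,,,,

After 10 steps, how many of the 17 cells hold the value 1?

k=0  @,,@,@@,@@@@,,,,,
k=1  ,@,,,@@,@@@@@,,,,
k=2  ,,@,,@@,@@@@@@,,,
k=3  ,,,@,@@,@@@@@@@,,
k=4  ,,,,,@@,@@@@@@@@,
k=5  ,,,,,@@,@@@@@@@@@
k=6  @,,,,@@,@@@@@@@@@
k=7  @@,,,@@,@@@@@@@@@
k=8  @@@,,@@,@@@@@@@@@
k=9  @@@@,@@,@@@@@@@@@
k=10  @@@@,@@,@@@@@@@@@

15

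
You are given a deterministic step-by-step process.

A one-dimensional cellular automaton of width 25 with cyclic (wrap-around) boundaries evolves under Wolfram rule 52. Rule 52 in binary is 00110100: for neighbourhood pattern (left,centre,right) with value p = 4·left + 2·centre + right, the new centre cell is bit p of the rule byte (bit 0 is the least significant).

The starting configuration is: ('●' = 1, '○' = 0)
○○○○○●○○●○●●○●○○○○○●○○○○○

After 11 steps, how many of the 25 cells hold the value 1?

[0] ○○○○○●○○●○●●○●○○○○○●○○○○○
[1] ○○○○○●●○●●○○●●●○○○○●●○○○○
[2] ○○○○○○○●○○●○○○○●○○○○○●○○○
[3] ○○○○○○○●●○●●○○○●●○○○○●●○○
[4] ○○○○○○○○○●○○●○○○○●○○○○○●○
[5] ○○○○○○○○○●●○●●○○○●●○○○○●●
[6] ●○○○○○○○○○○●○○●○○○○●○○○○○
[7] ●●○○○○○○○○○●●○●●○○○●●○○○○
[8] ○○●○○○○○○○○○○●○○●○○○○●○○○
[9] ○○●●○○○○○○○○○●●○●●○○○●●○○
[10] ○○○○●○○○○○○○○○○●○○●○○○○●○
[11] ○○○○●●○○○○○○○○○●●○●●○○○●●

8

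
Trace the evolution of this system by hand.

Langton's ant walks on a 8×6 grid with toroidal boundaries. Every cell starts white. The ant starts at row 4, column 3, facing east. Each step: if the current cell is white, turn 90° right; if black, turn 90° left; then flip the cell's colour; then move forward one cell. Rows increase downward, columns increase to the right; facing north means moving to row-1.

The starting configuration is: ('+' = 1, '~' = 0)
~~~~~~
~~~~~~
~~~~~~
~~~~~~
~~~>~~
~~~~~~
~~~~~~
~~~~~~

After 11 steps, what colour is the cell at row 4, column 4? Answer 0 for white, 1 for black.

1

k=0  ~~~~~~
~~~~~~
~~~~~~
~~~~~~
~~~>~~
~~~~~~
~~~~~~
~~~~~~
k=1  ~~~~~~
~~~~~~
~~~~~~
~~~~~~
~~~+~~
~~~v~~
~~~~~~
~~~~~~
k=2  ~~~~~~
~~~~~~
~~~~~~
~~~~~~
~~~+~~
~~<+~~
~~~~~~
~~~~~~
k=3  ~~~~~~
~~~~~~
~~~~~~
~~~~~~
~~^+~~
~~++~~
~~~~~~
~~~~~~
k=4  ~~~~~~
~~~~~~
~~~~~~
~~~~~~
~~+>~~
~~++~~
~~~~~~
~~~~~~
k=5  ~~~~~~
~~~~~~
~~~~~~
~~~^~~
~~+~~~
~~++~~
~~~~~~
~~~~~~
k=6  ~~~~~~
~~~~~~
~~~~~~
~~~+>~
~~+~~~
~~++~~
~~~~~~
~~~~~~
k=7  ~~~~~~
~~~~~~
~~~~~~
~~~++~
~~+~v~
~~++~~
~~~~~~
~~~~~~
k=8  ~~~~~~
~~~~~~
~~~~~~
~~~++~
~~+<+~
~~++~~
~~~~~~
~~~~~~
k=9  ~~~~~~
~~~~~~
~~~~~~
~~~^+~
~~+++~
~~++~~
~~~~~~
~~~~~~
k=10  ~~~~~~
~~~~~~
~~~~~~
~~<~+~
~~+++~
~~++~~
~~~~~~
~~~~~~
k=11  ~~~~~~
~~~~~~
~~^~~~
~~+~+~
~~+++~
~~++~~
~~~~~~
~~~~~~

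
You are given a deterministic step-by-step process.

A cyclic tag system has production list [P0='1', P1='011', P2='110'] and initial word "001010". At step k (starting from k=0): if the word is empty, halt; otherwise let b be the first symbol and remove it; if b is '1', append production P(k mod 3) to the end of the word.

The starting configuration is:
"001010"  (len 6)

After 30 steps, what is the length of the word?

21

t=0: "001010"  (len 6)
t=1: "01010"  (len 5)
t=2: "1010"  (len 4)
t=3: "010110"  (len 6)
t=4: "10110"  (len 5)
t=5: "0110011"  (len 7)
t=6: "110011"  (len 6)
t=7: "100111"  (len 6)
t=8: "00111011"  (len 8)
t=9: "0111011"  (len 7)
t=10: "111011"  (len 6)
t=11: "11011011"  (len 8)
t=12: "1011011110"  (len 10)
t=13: "0110111101"  (len 10)
t=14: "110111101"  (len 9)
t=15: "10111101110"  (len 11)
t=16: "01111011101"  (len 11)
t=17: "1111011101"  (len 10)
t=18: "111011101110"  (len 12)
t=19: "110111011101"  (len 12)
t=20: "10111011101011"  (len 14)
t=21: "0111011101011110"  (len 16)
t=22: "111011101011110"  (len 15)
t=23: "11011101011110011"  (len 17)
t=24: "1011101011110011110"  (len 19)
t=25: "0111010111100111101"  (len 19)
t=26: "111010111100111101"  (len 18)
t=27: "11010111100111101110"  (len 20)
t=28: "10101111001111011101"  (len 20)
t=29: "0101111001111011101011"  (len 22)
t=30: "101111001111011101011"  (len 21)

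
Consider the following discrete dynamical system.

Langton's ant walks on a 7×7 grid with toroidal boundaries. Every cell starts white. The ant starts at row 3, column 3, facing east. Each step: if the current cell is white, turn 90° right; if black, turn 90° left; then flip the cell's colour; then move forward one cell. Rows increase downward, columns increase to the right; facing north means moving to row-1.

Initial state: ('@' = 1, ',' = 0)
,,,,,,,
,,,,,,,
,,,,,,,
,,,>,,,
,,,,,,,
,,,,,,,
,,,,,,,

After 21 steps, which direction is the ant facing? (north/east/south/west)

north

[0] ,,,,,,,
,,,,,,,
,,,,,,,
,,,>,,,
,,,,,,,
,,,,,,,
,,,,,,,
[1] ,,,,,,,
,,,,,,,
,,,,,,,
,,,@,,,
,,,v,,,
,,,,,,,
,,,,,,,
[2] ,,,,,,,
,,,,,,,
,,,,,,,
,,,@,,,
,,<@,,,
,,,,,,,
,,,,,,,
[3] ,,,,,,,
,,,,,,,
,,,,,,,
,,^@,,,
,,@@,,,
,,,,,,,
,,,,,,,
[4] ,,,,,,,
,,,,,,,
,,,,,,,
,,@>,,,
,,@@,,,
,,,,,,,
,,,,,,,
[5] ,,,,,,,
,,,,,,,
,,,^,,,
,,@,,,,
,,@@,,,
,,,,,,,
,,,,,,,
[6] ,,,,,,,
,,,,,,,
,,,@>,,
,,@,,,,
,,@@,,,
,,,,,,,
,,,,,,,
[7] ,,,,,,,
,,,,,,,
,,,@@,,
,,@,v,,
,,@@,,,
,,,,,,,
,,,,,,,
[8] ,,,,,,,
,,,,,,,
,,,@@,,
,,@<@,,
,,@@,,,
,,,,,,,
,,,,,,,
[9] ,,,,,,,
,,,,,,,
,,,^@,,
,,@@@,,
,,@@,,,
,,,,,,,
,,,,,,,
[10] ,,,,,,,
,,,,,,,
,,<,@,,
,,@@@,,
,,@@,,,
,,,,,,,
,,,,,,,
[11] ,,,,,,,
,,^,,,,
,,@,@,,
,,@@@,,
,,@@,,,
,,,,,,,
,,,,,,,
[12] ,,,,,,,
,,@>,,,
,,@,@,,
,,@@@,,
,,@@,,,
,,,,,,,
,,,,,,,
[13] ,,,,,,,
,,@@,,,
,,@v@,,
,,@@@,,
,,@@,,,
,,,,,,,
,,,,,,,
[14] ,,,,,,,
,,@@,,,
,,<@@,,
,,@@@,,
,,@@,,,
,,,,,,,
,,,,,,,
[15] ,,,,,,,
,,@@,,,
,,,@@,,
,,v@@,,
,,@@,,,
,,,,,,,
,,,,,,,
[16] ,,,,,,,
,,@@,,,
,,,@@,,
,,,>@,,
,,@@,,,
,,,,,,,
,,,,,,,
[17] ,,,,,,,
,,@@,,,
,,,^@,,
,,,,@,,
,,@@,,,
,,,,,,,
,,,,,,,
[18] ,,,,,,,
,,@@,,,
,,<,@,,
,,,,@,,
,,@@,,,
,,,,,,,
,,,,,,,
[19] ,,,,,,,
,,^@,,,
,,@,@,,
,,,,@,,
,,@@,,,
,,,,,,,
,,,,,,,
[20] ,,,,,,,
,<,@,,,
,,@,@,,
,,,,@,,
,,@@,,,
,,,,,,,
,,,,,,,
[21] ,^,,,,,
,@,@,,,
,,@,@,,
,,,,@,,
,,@@,,,
,,,,,,,
,,,,,,,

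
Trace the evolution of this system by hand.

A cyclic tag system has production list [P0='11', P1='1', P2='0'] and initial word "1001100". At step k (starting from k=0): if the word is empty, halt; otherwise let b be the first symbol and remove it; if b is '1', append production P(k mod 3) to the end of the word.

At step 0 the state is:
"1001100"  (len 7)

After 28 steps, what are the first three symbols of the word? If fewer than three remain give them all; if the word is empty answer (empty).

110

step 0: "1001100"  (len 7)
step 1: "00110011"  (len 8)
step 2: "0110011"  (len 7)
step 3: "110011"  (len 6)
step 4: "1001111"  (len 7)
step 5: "0011111"  (len 7)
step 6: "011111"  (len 6)
step 7: "11111"  (len 5)
step 8: "11111"  (len 5)
step 9: "11110"  (len 5)
step 10: "111011"  (len 6)
step 11: "110111"  (len 6)
step 12: "101110"  (len 6)
step 13: "0111011"  (len 7)
step 14: "111011"  (len 6)
step 15: "110110"  (len 6)
step 16: "1011011"  (len 7)
step 17: "0110111"  (len 7)
step 18: "110111"  (len 6)
step 19: "1011111"  (len 7)
step 20: "0111111"  (len 7)
step 21: "111111"  (len 6)
step 22: "1111111"  (len 7)
step 23: "1111111"  (len 7)
step 24: "1111110"  (len 7)
step 25: "11111011"  (len 8)
step 26: "11110111"  (len 8)
step 27: "11101110"  (len 8)
step 28: "110111011"  (len 9)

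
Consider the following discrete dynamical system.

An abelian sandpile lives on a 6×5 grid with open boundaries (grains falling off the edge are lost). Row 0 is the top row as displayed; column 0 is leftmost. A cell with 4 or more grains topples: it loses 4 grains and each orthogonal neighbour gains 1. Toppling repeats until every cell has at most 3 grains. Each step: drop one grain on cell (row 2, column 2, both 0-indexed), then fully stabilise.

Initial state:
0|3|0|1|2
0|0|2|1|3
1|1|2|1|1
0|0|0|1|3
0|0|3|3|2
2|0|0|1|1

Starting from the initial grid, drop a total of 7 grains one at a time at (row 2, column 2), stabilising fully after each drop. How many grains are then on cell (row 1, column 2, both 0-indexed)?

0) 0|3|0|1|2
0|0|2|1|3
1|1|2|1|1
0|0|0|1|3
0|0|3|3|2
2|0|0|1|1
1) 0|3|0|1|2
0|0|2|1|3
1|1|3|1|1
0|0|0|1|3
0|0|3|3|2
2|0|0|1|1
2) 0|3|0|1|2
0|0|3|1|3
1|2|0|2|1
0|0|1|1|3
0|0|3|3|2
2|0|0|1|1
3) 0|3|0|1|2
0|0|3|1|3
1|2|1|2|1
0|0|1|1|3
0|0|3|3|2
2|0|0|1|1
4) 0|3|0|1|2
0|0|3|1|3
1|2|2|2|1
0|0|1|1|3
0|0|3|3|2
2|0|0|1|1
5) 0|3|0|1|2
0|0|3|1|3
1|2|3|2|1
0|0|1|1|3
0|0|3|3|2
2|0|0|1|1
6) 0|3|1|1|2
0|1|0|2|3
1|3|1|3|1
0|0|2|1|3
0|0|3|3|2
2|0|0|1|1
7) 0|3|1|1|2
0|1|0|2|3
1|3|2|3|1
0|0|2|1|3
0|0|3|3|2
2|0|0|1|1

0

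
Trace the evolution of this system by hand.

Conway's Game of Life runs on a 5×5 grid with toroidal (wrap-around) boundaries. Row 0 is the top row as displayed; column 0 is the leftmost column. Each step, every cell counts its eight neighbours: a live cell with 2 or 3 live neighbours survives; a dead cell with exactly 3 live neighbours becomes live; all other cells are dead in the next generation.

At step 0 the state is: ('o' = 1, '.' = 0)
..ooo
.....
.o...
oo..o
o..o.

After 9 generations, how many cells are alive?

3

[0] ..ooo
.....
.o...
oo..o
o..o.
[1] ..ooo
..oo.
.o...
.oo.o
.....
[2] ..o.o
.o..o
oo...
ooo..
oo..o
[3] ..o.o
.oooo
....o
..o..
....o
[4] .oo.o
.oo.o
oo..o
...o.
.....
[5] .oo..
....o
.o..o
o...o
..oo.
[6] .oo..
.ooo.
...oo
ooo.o
o.ooo
[7] .....
oo..o
.....
.....
.....
[8] o....
o....
o....
.....
.....
[9] .....
oo..o
.....
.....
.....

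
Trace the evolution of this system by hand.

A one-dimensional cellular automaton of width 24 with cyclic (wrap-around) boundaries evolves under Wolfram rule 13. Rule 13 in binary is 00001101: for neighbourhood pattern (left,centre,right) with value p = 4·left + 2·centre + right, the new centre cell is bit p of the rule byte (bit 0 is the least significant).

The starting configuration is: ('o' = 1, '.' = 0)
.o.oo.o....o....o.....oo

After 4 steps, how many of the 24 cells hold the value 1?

10

0) .o.oo.o....o....o.....oo
1) .o.o..o.oo.o.oo.o.ooo.o.
2) .o.o..o.o..o.o..o.o...o.
3) .o.o..o.o..o.o..o.o.o.o.
4) .o.o..o.o..o.o..o.o.o.o.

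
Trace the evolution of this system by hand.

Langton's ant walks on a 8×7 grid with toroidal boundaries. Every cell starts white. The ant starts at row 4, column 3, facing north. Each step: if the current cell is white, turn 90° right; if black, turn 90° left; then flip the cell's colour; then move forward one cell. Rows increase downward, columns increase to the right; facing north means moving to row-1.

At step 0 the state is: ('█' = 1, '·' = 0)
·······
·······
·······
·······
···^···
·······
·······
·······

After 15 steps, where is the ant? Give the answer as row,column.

t=0: ·······
·······
·······
·······
···^···
·······
·······
·······
t=1: ·······
·······
·······
·······
···█>··
·······
·······
·······
t=2: ·······
·······
·······
·······
···██··
····v··
·······
·······
t=3: ·······
·······
·······
·······
···██··
···<█··
·······
·······
t=4: ·······
·······
·······
·······
···^█··
···██··
·······
·······
t=5: ·······
·······
·······
·······
··<·█··
···██··
·······
·······
t=6: ·······
·······
·······
··^····
··█·█··
···██··
·······
·······
t=7: ·······
·······
·······
··█>···
··█·█··
···██··
·······
·······
t=8: ·······
·······
·······
··██···
··█v█··
···██··
·······
·······
t=9: ·······
·······
·······
··██···
··<██··
···██··
·······
·······
t=10: ·······
·······
·······
··██···
···██··
··v██··
·······
·······
t=11: ·······
·······
·······
··██···
···██··
·<███··
·······
·······
t=12: ·······
·······
·······
··██···
·^·██··
·████··
·······
·······
t=13: ·······
·······
·······
··██···
·█>██··
·████··
·······
·······
t=14: ·······
·······
·······
··██···
·████··
·█v██··
·······
·······
t=15: ·······
·······
·······
··██···
·████··
·█·>█··
·······
·······

5,3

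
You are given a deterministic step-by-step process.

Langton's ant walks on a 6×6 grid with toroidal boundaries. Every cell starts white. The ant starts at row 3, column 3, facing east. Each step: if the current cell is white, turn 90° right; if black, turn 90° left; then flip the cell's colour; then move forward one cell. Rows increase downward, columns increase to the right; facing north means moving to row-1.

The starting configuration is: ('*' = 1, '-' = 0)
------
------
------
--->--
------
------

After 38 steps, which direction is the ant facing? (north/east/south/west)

east

[0] ------
------
------
--->--
------
------
[1] ------
------
------
---*--
---v--
------
[2] ------
------
------
---*--
--<*--
------
[3] ------
------
------
--^*--
--**--
------
[4] ------
------
------
--*>--
--**--
------
[5] ------
------
---^--
--*---
--**--
------
[6] ------
------
---*>-
--*---
--**--
------
[7] ------
------
---**-
--*-v-
--**--
------
[8] ------
------
---**-
--*<*-
--**--
------
[9] ------
------
---^*-
--***-
--**--
------
[10] ------
------
--<-*-
--***-
--**--
------
[11] ------
--^---
--*-*-
--***-
--**--
------
[12] ------
--*>--
--*-*-
--***-
--**--
------
[13] ------
--**--
--*v*-
--***-
--**--
------
[14] ------
--**--
--<**-
--***-
--**--
------
[15] ------
--**--
---**-
--v**-
--**--
------
[16] ------
--**--
---**-
--->*-
--**--
------
[17] ------
--**--
---^*-
----*-
--**--
------
[18] ------
--**--
--<-*-
----*-
--**--
------
[19] ------
--^*--
--*-*-
----*-
--**--
------
[20] ------
-<-*--
--*-*-
----*-
--**--
------
[21] -^----
-*-*--
--*-*-
----*-
--**--
------
[22] -*>---
-*-*--
--*-*-
----*-
--**--
------
[23] -**---
-*v*--
--*-*-
----*-
--**--
------
[24] -**---
-<**--
--*-*-
----*-
--**--
------
[25] -**---
--**--
-v*-*-
----*-
--**--
------
[26] -**---
--**--
<**-*-
----*-
--**--
------
[27] -**---
^-**--
***-*-
----*-
--**--
------
[28] -**---
*>**--
***-*-
----*-
--**--
------
[29] -**---
****--
*v*-*-
----*-
--**--
------
[30] -**---
****--
*->-*-
----*-
--**--
------
[31] -**---
**^*--
*---*-
----*-
--**--
------
[32] -**---
*<-*--
*---*-
----*-
--**--
------
[33] -**---
*--*--
*v--*-
----*-
--**--
------
[34] -**---
*--*--
<*--*-
----*-
--**--
------
[35] -**---
*--*--
-*--*-
v---*-
--**--
------
[36] -**---
*--*--
-*--*-
*---*<
--**--
------
[37] -**---
*--*--
-*--*^
*---**
--**--
------
[38] -**---
*--*--
>*--**
*---**
--**--
------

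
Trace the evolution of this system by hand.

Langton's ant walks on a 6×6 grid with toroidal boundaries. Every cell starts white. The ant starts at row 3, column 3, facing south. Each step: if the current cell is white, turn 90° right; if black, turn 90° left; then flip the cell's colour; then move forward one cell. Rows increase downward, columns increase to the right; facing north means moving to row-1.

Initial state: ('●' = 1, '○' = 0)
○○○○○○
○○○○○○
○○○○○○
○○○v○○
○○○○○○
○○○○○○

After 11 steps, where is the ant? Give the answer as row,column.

0) ○○○○○○
○○○○○○
○○○○○○
○○○v○○
○○○○○○
○○○○○○
1) ○○○○○○
○○○○○○
○○○○○○
○○<●○○
○○○○○○
○○○○○○
2) ○○○○○○
○○○○○○
○○^○○○
○○●●○○
○○○○○○
○○○○○○
3) ○○○○○○
○○○○○○
○○●>○○
○○●●○○
○○○○○○
○○○○○○
4) ○○○○○○
○○○○○○
○○●●○○
○○●v○○
○○○○○○
○○○○○○
5) ○○○○○○
○○○○○○
○○●●○○
○○●○>○
○○○○○○
○○○○○○
6) ○○○○○○
○○○○○○
○○●●○○
○○●○●○
○○○○v○
○○○○○○
7) ○○○○○○
○○○○○○
○○●●○○
○○●○●○
○○○<●○
○○○○○○
8) ○○○○○○
○○○○○○
○○●●○○
○○●^●○
○○○●●○
○○○○○○
9) ○○○○○○
○○○○○○
○○●●○○
○○●●>○
○○○●●○
○○○○○○
10) ○○○○○○
○○○○○○
○○●●^○
○○●●○○
○○○●●○
○○○○○○
11) ○○○○○○
○○○○○○
○○●●●>
○○●●○○
○○○●●○
○○○○○○

2,5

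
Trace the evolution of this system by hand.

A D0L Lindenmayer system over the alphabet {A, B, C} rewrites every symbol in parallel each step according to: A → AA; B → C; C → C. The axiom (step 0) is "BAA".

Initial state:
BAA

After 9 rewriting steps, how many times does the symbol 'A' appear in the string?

t=0: BAA
t=1: CAAAA
t=2: CAAAAAAAA
t=3: CAAAAAAAAAAAAAAAA
t=4: CAAAAAAAAAAAAAAAAAAAAAAAAAAAAAAAA
t=5: CAAAAAAAAAAAAAAAAAAAAAAAAAAAAAAAAAAAAAAAAAAAAAAAAAAAAAAAAAAAAAAAA
t=6: CAAAAAAAAAAAAAAAAAAAAAAAAAAAAAAAAAAAAAAAAAAAAAAAAAAAAAAAAA…AAAAAAAAAAAAAAAAAAAAAAAAAAAAAAAAAAAAAAAAAAAAAAAAAAAAAAAAAA  (len 129)
t=7: CAAAAAAAAAAAAAAAAAAAAAAAAAAAAAAAAAAAAAAAAAAAAAAAAAAAAAAAAA…AAAAAAAAAAAAAAAAAAAAAAAAAAAAAAAAAAAAAAAAAAAAAAAAAAAAAAAAAA  (len 257)
t=8: CAAAAAAAAAAAAAAAAAAAAAAAAAAAAAAAAAAAAAAAAAAAAAAAAAAAAAAAAA…AAAAAAAAAAAAAAAAAAAAAAAAAAAAAAAAAAAAAAAAAAAAAAAAAAAAAAAAAA  (len 513)
t=9: CAAAAAAAAAAAAAAAAAAAAAAAAAAAAAAAAAAAAAAAAAAAAAAAAAAAAAAAAA…AAAAAAAAAAAAAAAAAAAAAAAAAAAAAAAAAAAAAAAAAAAAAAAAAAAAAAAAAA  (len 1025)

1024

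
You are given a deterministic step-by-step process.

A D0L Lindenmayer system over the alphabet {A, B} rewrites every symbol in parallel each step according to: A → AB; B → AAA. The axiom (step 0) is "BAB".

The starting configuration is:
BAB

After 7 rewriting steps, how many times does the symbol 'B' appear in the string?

337

[0] BAB
[1] AAAABAAA
[2] ABABABABAAAABABAB
[3] ABAAAABAAAABAAAABAAAABABABABAAAABAAAABAAA
[4] ABAAAABABABABAAAABABABABAAAABABABABAAAABABABABAAAABAAAABAAAABAAAABABABABAAAABABABABAAAABABAB
[5] ABAAAABABABABAAAABAAAABAAAABAAAABABABABAAAABAAAABAAAABAAAA…AABAAAABAAAABABABABAAAABAAAABAAAABAAAABABABABAAAABAAAABAAA  (len 215)
[6] ABAAAABABABABAAAABAAAABAAAABAAAABABABABAAAABABABABAAAABABA…BAAAABABABABAAAABAAAABAAAABAAAABABABABAAAABABABABAAAABABAB  (len 491)
[7] ABAAAABABABABAAAABAAAABAAAABAAAABABABABAAAABABABABAAAABABA…AABAAAABAAAABABABABAAAABAAAABAAAABAAAABABABABAAAABAAAABAAA  (len 1136)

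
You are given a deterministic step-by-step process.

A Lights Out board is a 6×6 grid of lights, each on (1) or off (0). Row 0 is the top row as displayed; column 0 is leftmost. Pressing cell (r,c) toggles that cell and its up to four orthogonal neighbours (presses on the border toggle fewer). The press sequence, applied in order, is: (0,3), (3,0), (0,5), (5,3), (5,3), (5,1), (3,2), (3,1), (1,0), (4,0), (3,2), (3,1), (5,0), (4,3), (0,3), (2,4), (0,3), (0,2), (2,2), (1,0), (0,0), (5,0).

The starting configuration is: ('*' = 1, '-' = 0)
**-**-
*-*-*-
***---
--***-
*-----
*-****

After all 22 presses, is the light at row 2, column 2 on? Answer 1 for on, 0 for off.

t=0: **-**-
*-*-*-
***---
--***-
*-----
*-****
t=1: ***---
*-***-
***---
--***-
*-----
*-****
t=2: ***---
*-***-
-**---
*****-
------
*-****
t=3: ***-**
*-****
-**---
*****-
------
*-****
t=4: ***-**
*-****
-**---
*****-
---*--
*----*
t=5: ***-**
*-****
-**---
*****-
------
*-****
t=6: ***-**
*-****
-**---
*****-
-*----
-*-***
t=7: ***-**
*-****
-*----
*---*-
-**---
-*-***
t=8: ***-**
*-****
------
-**-*-
--*---
-*-***
t=9: -**-**
-*****
*-----
-**-*-
--*---
-*-***
t=10: -**-**
-*****
*-----
***-*-
***---
**-***
t=11: -**-**
-*****
*-*---
*--**-
**----
**-***
t=12: -**-**
-*****
***---
-****-
*-----
**-***
t=13: -**-**
-*****
***---
-****-
------
---***
t=14: -**-**
-*****
***---
-**-*-
--***-
----**
t=15: -*-*-*
-**-**
***---
-**-*-
--***-
----**
t=16: -*-*-*
-**--*
******
-**---
--***-
----**
t=17: -**-**
-***-*
******
-**---
--***-
----**
t=18: ---***
-*-*-*
******
-**---
--***-
----**
t=19: ---***
-***-*
*---**
-*----
--***-
----**
t=20: *--***
*-**-*
----**
-*----
--***-
----**
t=21: -*-***
--**-*
----**
-*----
--***-
----**
t=22: -*-***
--**-*
----**
-*----
*-***-
**--**

0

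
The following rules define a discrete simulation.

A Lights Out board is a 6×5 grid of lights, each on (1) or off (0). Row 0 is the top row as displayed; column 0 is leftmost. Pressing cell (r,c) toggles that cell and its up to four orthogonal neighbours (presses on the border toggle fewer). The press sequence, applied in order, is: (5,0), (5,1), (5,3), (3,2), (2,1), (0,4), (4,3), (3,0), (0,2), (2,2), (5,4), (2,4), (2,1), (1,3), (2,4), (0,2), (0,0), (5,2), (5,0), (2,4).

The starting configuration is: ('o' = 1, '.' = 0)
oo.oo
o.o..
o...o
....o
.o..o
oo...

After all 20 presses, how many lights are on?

t=0: oo.oo
o.o..
o...o
....o
.o..o
oo...
t=1: oo.oo
o.o..
o...o
....o
oo..o
.....
t=2: oo.oo
o.o..
o...o
....o
o...o
ooo..
t=3: oo.oo
o.o..
o...o
....o
o..oo
oo.oo
t=4: oo.oo
o.o..
o.o.o
.oooo
o.ooo
oo.oo
t=5: oo.oo
ooo..
.o..o
..ooo
o.ooo
oo.oo
t=6: oo...
ooo.o
.o..o
..ooo
o.ooo
oo.oo
t=7: oo...
ooo.o
.o..o
..o.o
o....
oo..o
t=8: oo...
ooo.o
oo..o
ooo.o
.....
oo..o
t=9: o.oo.
oo..o
oo..o
ooo.o
.....
oo..o
t=10: o.oo.
ooo.o
o.ooo
oo..o
.....
oo..o
t=11: o.oo.
ooo.o
o.ooo
oo..o
....o
oo.o.
t=12: o.oo.
ooo..
o.o..
oo...
....o
oo.o.
t=13: o.oo.
o.o..
.o...
o....
....o
oo.o.
t=14: o.o..
o..oo
.o.o.
o....
....o
oo.o.
t=15: o.o..
o..o.
.o..o
o...o
....o
oo.o.
t=16: oo.o.
o.oo.
.o..o
o...o
....o
oo.o.
t=17: ...o.
..oo.
.o..o
o...o
....o
oo.o.
t=18: ...o.
..oo.
.o..o
o...o
..o.o
o.o..
t=19: ...o.
..oo.
.o..o
o...o
o.o.o
.oo..
t=20: ...o.
..ooo
.o.o.
o....
o.o.o
.oo..

12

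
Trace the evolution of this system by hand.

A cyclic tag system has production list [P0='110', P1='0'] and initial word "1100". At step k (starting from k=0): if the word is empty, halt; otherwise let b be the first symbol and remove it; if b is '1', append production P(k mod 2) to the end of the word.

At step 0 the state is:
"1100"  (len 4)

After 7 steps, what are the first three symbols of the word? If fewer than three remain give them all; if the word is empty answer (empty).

gen 0: "1100"  (len 4)
gen 1: "100110"  (len 6)
gen 2: "001100"  (len 6)
gen 3: "01100"  (len 5)
gen 4: "1100"  (len 4)
gen 5: "100110"  (len 6)
gen 6: "001100"  (len 6)
gen 7: "01100"  (len 5)

011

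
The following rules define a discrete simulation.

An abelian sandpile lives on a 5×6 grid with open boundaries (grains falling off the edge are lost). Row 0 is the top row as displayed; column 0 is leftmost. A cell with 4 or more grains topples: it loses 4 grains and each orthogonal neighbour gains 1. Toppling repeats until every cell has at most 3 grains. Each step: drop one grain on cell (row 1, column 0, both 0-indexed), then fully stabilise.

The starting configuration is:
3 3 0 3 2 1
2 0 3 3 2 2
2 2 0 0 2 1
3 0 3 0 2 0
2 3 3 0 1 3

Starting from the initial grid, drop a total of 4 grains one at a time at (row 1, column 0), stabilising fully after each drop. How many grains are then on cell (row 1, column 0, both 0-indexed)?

gen 0: 3 3 0 3 2 1
2 0 3 3 2 2
2 2 0 0 2 1
3 0 3 0 2 0
2 3 3 0 1 3
gen 1: 3 3 0 3 2 1
3 0 3 3 2 2
2 2 0 0 2 1
3 0 3 0 2 0
2 3 3 0 1 3
gen 2: 1 0 1 3 2 1
1 2 3 3 2 2
3 2 0 0 2 1
3 0 3 0 2 0
2 3 3 0 1 3
gen 3: 1 0 1 3 2 1
2 2 3 3 2 2
3 2 0 0 2 1
3 0 3 0 2 0
2 3 3 0 1 3
gen 4: 1 0 1 3 2 1
3 2 3 3 2 2
3 2 0 0 2 1
3 0 3 0 2 0
2 3 3 0 1 3

3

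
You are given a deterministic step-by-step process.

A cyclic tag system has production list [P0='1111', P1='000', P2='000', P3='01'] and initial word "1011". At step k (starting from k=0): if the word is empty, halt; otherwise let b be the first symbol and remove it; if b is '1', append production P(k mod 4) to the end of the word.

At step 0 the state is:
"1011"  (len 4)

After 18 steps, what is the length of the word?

t=0: "1011"  (len 4)
t=1: "0111111"  (len 7)
t=2: "111111"  (len 6)
t=3: "11111000"  (len 8)
t=4: "111100001"  (len 9)
t=5: "111000011111"  (len 12)
t=6: "11000011111000"  (len 14)
t=7: "1000011111000000"  (len 16)
t=8: "00001111100000001"  (len 17)
t=9: "0001111100000001"  (len 16)
t=10: "001111100000001"  (len 15)
t=11: "01111100000001"  (len 14)
t=12: "1111100000001"  (len 13)
t=13: "1111000000011111"  (len 16)
t=14: "111000000011111000"  (len 18)
t=15: "11000000011111000000"  (len 20)
t=16: "100000001111100000001"  (len 21)
t=17: "000000011111000000011111"  (len 24)
t=18: "00000011111000000011111"  (len 23)

23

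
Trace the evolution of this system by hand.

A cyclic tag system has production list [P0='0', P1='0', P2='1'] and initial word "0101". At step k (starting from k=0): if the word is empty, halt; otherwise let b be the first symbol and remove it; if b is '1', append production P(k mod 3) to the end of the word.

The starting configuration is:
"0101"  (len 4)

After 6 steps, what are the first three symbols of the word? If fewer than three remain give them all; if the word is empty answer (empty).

(empty)

gen 0: "0101"  (len 4)
gen 1: "101"  (len 3)
gen 2: "010"  (len 3)
gen 3: "10"  (len 2)
gen 4: "00"  (len 2)
gen 5: "0"  (len 1)
gen 6: (halted — word empty)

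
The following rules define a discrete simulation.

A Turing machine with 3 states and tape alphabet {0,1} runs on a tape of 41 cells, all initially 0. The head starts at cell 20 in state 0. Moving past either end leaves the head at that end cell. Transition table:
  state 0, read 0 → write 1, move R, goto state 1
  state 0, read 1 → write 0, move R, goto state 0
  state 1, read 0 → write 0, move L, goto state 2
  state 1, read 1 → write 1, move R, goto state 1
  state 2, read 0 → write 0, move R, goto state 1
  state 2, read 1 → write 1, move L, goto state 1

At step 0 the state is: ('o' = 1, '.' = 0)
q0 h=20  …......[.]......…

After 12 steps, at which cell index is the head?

step 0: q0 h=20  …......[.]......…
step 1: q1 h=21  ….....o[.]......…
step 2: q2 h=20  …......[o]......…
step 3: q1 h=19  …......[.]o.....…
step 4: q2 h=18  …......[.].o....…
step 5: q1 h=19  …......[.]o.....…
step 6: q2 h=18  …......[.].o....…
step 7: q1 h=19  …......[.]o.....…
step 8: q2 h=18  …......[.].o....…
step 9: q1 h=19  …......[.]o.....…
step 10: q2 h=18  …......[.].o....…
step 11: q1 h=19  …......[.]o.....…
step 12: q2 h=18  …......[.].o....…

18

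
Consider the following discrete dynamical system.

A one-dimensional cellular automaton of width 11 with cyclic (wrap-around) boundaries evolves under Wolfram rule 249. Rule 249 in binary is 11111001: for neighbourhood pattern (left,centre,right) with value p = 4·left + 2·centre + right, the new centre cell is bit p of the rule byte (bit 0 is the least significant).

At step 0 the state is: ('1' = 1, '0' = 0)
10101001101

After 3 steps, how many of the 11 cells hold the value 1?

t=0: 10101001101
t=1: 11010101111
t=2: 11101011111
t=3: 11110111111

10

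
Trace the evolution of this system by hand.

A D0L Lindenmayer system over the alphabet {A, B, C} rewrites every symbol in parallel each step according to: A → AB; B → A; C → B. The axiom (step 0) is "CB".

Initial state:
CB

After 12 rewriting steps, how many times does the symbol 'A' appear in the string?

k=0  CB
k=1  BA
k=2  AAB
k=3  ABABA
k=4  ABAABAAB
k=5  ABAABABAABABA
k=6  ABAABABAABAABABAABAAB
k=7  ABAABABAABAABABAABABAABAABABAABABA
k=8  ABAABABAABAABABAABABAABAABABAABAABABAABABAABAABABAABAAB
k=9  ABAABABAABAABABAABABAABAABABAABAABABAABABAABAABABAABABAABAABABAABAABABAABABAABAABABAABABA
k=10  ABAABABAABAABABAABABAABAABABAABAABABAABABAABAABABAABABAABA…AABABAABABAABAABABAABABAABAABABAABAABABAABABAABAABABAABAAB  (len 144)
k=11  ABAABABAABAABABAABABAABAABABAABAABABAABABAABAABABAABABAABA…AABABAABABAABAABABAABABAABAABABAABAABABAABABAABAABABAABABA  (len 233)
k=12  ABAABABAABAABABAABABAABAABABAABAABABAABABAABAABABAABABAABA…AABABAABABAABAABABAABABAABAABABAABAABABAABABAABAABABAABAAB  (len 377)

233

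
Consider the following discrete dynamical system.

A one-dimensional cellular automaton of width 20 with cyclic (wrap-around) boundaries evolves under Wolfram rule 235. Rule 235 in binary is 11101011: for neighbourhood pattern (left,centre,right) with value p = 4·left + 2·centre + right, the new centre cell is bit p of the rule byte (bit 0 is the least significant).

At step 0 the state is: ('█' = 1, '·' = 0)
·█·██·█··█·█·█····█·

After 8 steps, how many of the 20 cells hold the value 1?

20

0) ·█·██·█··█·█·█····█·
1) █·████··█·█·█··███··
2) ·█████·█·█·█··████·█
3) ███████·█·█··██████·
4) ████████·█··████████
5) █████████··█████████
6) █████████·██████████
7) ████████████████████
8) ████████████████████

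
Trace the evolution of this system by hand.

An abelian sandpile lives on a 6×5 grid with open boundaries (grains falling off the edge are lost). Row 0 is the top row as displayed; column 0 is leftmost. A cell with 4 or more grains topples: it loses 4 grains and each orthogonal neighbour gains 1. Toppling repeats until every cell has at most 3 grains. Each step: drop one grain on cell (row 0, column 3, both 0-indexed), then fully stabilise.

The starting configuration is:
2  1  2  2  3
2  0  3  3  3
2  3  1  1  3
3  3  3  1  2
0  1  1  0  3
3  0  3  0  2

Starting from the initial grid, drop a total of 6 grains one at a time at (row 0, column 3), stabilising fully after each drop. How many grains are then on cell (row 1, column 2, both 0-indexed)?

k=0  2  1  2  2  3
2  0  3  3  3
2  3  1  1  3
3  3  3  1  2
0  1  1  0  3
3  0  3  0  2
k=1  2  1  2  3  3
2  0  3  3  3
2  3  1  1  3
3  3  3  1  2
0  1  1  0  3
3  0  3  0  2
k=2  2  2  0  3  1
2  1  1  2  2
2  3  2  3  0
3  3  3  1  3
0  1  1  0  3
3  0  3  0  2
k=3  2  2  1  0  2
2  1  1  3  2
2  3  2  3  0
3  3  3  1  3
0  1  1  0  3
3  0  3  0  2
k=4  2  2  1  1  2
2  1  1  3  2
2  3  2  3  0
3  3  3  1  3
0  1  1  0  3
3  0  3  0  2
k=5  2  2  1  2  2
2  1  1  3  2
2  3  2  3  0
3  3  3  1  3
0  1  1  0  3
3  0  3  0  2
k=6  2  2  1  3  2
2  1  1  3  2
2  3  2  3  0
3  3  3  1  3
0  1  1  0  3
3  0  3  0  2

1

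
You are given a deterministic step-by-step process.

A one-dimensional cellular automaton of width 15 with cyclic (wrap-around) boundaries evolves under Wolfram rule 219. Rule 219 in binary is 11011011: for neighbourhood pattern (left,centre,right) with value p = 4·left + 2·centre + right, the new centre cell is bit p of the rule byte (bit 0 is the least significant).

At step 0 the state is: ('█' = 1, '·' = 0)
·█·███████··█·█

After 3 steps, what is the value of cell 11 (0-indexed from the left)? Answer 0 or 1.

1

gen 0: ·█·███████··█·█
gen 1: ···█████████···
gen 2: ███████████████
gen 3: ███████████████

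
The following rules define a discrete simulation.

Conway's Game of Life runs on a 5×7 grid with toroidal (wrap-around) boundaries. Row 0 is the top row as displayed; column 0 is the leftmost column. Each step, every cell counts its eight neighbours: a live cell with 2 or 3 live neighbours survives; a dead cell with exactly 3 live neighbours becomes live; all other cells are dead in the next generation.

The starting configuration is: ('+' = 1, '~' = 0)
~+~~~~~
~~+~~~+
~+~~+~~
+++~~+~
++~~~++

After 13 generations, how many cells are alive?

14

step 0: ~+~~~~~
~~+~~~+
~+~~+~~
+++~~+~
++~~~++
step 1: ~++~~+~
+++~~~~
~~~+~++
~~+~++~
~~~~~+~
step 2: +~+~~~+
+~~+++~
+~~+~++
~~~+~~~
~+++~++
step 3: ~~~~~~~
~~++~~~
+~++~+~
~+~+~~~
~+~++++
step 4: ~~~~~+~
~++++~~
~~~~~~~
~+~~~~~
+~~+++~
step 5: ~+~~~++
~~+++~~
~+~+~~~
~~~~+~~
~~~~+++
step 6: +~+~~~+
++~+++~
~~~~~~~
~~~++~~
+~~~+~+
step 7: ~~+~~~~
++++++~
~~+~~+~
~~~+++~
++~~+~+
step 8: ~~~~~~~
~~~~+++
~~~~~~~
++++~~~
+++~+~+
step 9: ~+~++~~
~~~~~+~
+++++++
~~~+~~+
~~~~~~+
step 10: ~~~~++~
~~~~~~~
++++~~~
~+~+~~~
+~++++~
step 11: ~~~~~++
~++++~~
++~+~~~
~~~~~~+
~++~~++
step 12: ~~~~~~+
~+~++++
++~++~~
~~~~~++
~~~~~~~
step 13: +~~~+~+
~+~+~~+
~+~+~~~
+~~~+++
~~~~~++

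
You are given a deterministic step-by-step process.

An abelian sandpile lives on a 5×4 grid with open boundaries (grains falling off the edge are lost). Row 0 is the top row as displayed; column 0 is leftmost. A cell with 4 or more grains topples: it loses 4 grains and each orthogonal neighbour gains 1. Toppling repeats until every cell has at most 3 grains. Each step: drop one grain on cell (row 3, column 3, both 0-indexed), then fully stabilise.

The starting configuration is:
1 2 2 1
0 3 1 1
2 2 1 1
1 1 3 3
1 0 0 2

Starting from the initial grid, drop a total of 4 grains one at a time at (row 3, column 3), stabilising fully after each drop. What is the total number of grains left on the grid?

step 0: 1 2 2 1
0 3 1 1
2 2 1 1
1 1 3 3
1 0 0 2
step 1: 1 2 2 1
0 3 1 1
2 2 2 2
1 2 0 1
1 0 1 3
step 2: 1 2 2 1
0 3 1 1
2 2 2 2
1 2 0 2
1 0 1 3
step 3: 1 2 2 1
0 3 1 1
2 2 2 2
1 2 0 3
1 0 1 3
step 4: 1 2 2 1
0 3 1 1
2 2 2 3
1 2 1 1
1 0 2 0

28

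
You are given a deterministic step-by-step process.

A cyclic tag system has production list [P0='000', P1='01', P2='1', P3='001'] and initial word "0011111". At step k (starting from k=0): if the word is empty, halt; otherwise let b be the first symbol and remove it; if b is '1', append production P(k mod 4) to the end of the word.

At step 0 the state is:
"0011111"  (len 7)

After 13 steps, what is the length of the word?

step 0: "0011111"  (len 7)
step 1: "011111"  (len 6)
step 2: "11111"  (len 5)
step 3: "11111"  (len 5)
step 4: "1111001"  (len 7)
step 5: "111001000"  (len 9)
step 6: "1100100001"  (len 10)
step 7: "1001000011"  (len 10)
step 8: "001000011001"  (len 12)
step 9: "01000011001"  (len 11)
step 10: "1000011001"  (len 10)
step 11: "0000110011"  (len 10)
step 12: "000110011"  (len 9)
step 13: "00110011"  (len 8)

8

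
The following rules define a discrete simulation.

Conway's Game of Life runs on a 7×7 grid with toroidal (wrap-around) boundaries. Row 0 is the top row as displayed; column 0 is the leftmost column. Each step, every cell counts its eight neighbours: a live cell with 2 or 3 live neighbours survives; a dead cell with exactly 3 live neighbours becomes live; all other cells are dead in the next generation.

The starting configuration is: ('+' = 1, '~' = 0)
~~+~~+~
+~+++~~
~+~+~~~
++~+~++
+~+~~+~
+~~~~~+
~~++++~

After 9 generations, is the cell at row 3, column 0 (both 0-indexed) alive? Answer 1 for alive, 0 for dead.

k=0  ~~+~~+~
+~+++~~
~+~+~~~
++~+~++
+~+~~+~
+~~~~~+
~~++++~
k=1  ~~~~~++
~~~~+~~
~~~~~+~
~~~+~+~
~~+~++~
+~+~~~~
~+++++~
k=2  ~~+~~~+
~~~~+~+
~~~~~+~
~~~+~++
~++~+++
~~~~~~+
++++++~
k=3  ~~+~~~+
~~~~~~+
~~~~~~~
+~++~~~
~~+++~~
~~~~~~~
++++++~
k=4  ~~+~+~+
~~~~~~~
~~~~~~~
~++~+~~
~++~+~~
~~~~~+~
+++++++
k=5  ~~+~+~+
~~~~~~~
~~~~~~~
~++~~~~
~++~++~
~~~~~~~
+++~~~~
k=6  +~++~~~
~~~~~~~
~~~~~~~
~+++~~~
~+++~~~
+~~+~~~
++++~~~
k=7  +~~+~~~
~~~~~~~
~~+~~~~
~+~+~~~
+~~~+~~
+~~~+~~
+~~~+~+
k=8  +~~~~~+
~~~~~~~
~~+~~~~
~+++~~~
++~++~~
++~++~~
++~++++
k=9  ~+~~+~~
~~~~~~~
~+++~~~
+~~~+~~
~~~~~~~
~~~~~~~
~~~+~~~

1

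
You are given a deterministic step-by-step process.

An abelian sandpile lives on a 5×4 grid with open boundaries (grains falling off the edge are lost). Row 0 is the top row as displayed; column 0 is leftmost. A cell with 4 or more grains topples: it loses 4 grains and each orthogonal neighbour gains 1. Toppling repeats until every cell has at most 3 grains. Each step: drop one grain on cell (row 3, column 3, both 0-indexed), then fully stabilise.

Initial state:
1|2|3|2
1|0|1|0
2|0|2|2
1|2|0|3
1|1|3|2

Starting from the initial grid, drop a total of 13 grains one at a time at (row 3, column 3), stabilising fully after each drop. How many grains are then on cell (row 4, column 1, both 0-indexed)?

2

[0] 1|2|3|2
1|0|1|0
2|0|2|2
1|2|0|3
1|1|3|2
[1] 1|2|3|2
1|0|1|0
2|0|2|3
1|2|1|0
1|1|3|3
[2] 1|2|3|2
1|0|1|0
2|0|2|3
1|2|1|1
1|1|3|3
[3] 1|2|3|2
1|0|1|0
2|0|2|3
1|2|1|2
1|1|3|3
[4] 1|2|3|2
1|0|1|0
2|0|2|3
1|2|1|3
1|1|3|3
[5] 1|2|3|2
1|0|1|1
2|0|3|0
1|2|3|2
1|2|0|1
[6] 1|2|3|2
1|0|1|1
2|0|3|0
1|2|3|3
1|2|0|1
[7] 1|2|3|2
1|0|2|1
2|1|0|2
1|3|1|1
1|2|1|2
[8] 1|2|3|2
1|0|2|1
2|1|0|2
1|3|1|2
1|2|1|2
[9] 1|2|3|2
1|0|2|1
2|1|0|2
1|3|1|3
1|2|1|2
[10] 1|2|3|2
1|0|2|1
2|1|0|3
1|3|2|0
1|2|1|3
[11] 1|2|3|2
1|0|2|1
2|1|0|3
1|3|2|1
1|2|1|3
[12] 1|2|3|2
1|0|2|1
2|1|0|3
1|3|2|2
1|2|1|3
[13] 1|2|3|2
1|0|2|1
2|1|0|3
1|3|2|3
1|2|1|3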